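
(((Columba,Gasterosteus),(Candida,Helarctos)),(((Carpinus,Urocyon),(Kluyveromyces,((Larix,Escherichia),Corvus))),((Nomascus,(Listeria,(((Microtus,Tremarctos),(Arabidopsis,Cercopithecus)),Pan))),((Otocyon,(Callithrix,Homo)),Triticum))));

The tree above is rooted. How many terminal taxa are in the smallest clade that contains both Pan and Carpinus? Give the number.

The MRCA of Pan and Carpinus is the node subtending (((Carpinus,Urocyon),(Kluyveromyces,((Larix,Escherichia),Corvus))),((Nomascus,(Listeria,(((Microtus,Tremarctos),(Arabidopsis,Cercopithecus)),Pan))),((Otocyon,(Callithrix,Homo)),Triticum))).
That clade contains 17 terminal taxa: Arabidopsis, Callithrix, Carpinus, Cercopithecus, Corvus, Escherichia, Homo, Kluyveromyces, Larix, Listeria, Microtus, Nomascus, Otocyon, Pan, Tremarctos, Triticum, Urocyon.

17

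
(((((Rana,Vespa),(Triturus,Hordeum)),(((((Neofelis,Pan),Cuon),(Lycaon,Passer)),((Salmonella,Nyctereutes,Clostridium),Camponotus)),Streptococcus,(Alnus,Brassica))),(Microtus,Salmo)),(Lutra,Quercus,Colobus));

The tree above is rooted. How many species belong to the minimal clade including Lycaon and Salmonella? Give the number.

9

The MRCA of Lycaon and Salmonella is the node subtending ((((Neofelis,Pan),Cuon),(Lycaon,Passer)),((Salmonella,Nyctereutes,Clostridium),Camponotus)).
That clade contains 9 terminal taxa: Camponotus, Clostridium, Cuon, Lycaon, Neofelis, Nyctereutes, Pan, Passer, Salmonella.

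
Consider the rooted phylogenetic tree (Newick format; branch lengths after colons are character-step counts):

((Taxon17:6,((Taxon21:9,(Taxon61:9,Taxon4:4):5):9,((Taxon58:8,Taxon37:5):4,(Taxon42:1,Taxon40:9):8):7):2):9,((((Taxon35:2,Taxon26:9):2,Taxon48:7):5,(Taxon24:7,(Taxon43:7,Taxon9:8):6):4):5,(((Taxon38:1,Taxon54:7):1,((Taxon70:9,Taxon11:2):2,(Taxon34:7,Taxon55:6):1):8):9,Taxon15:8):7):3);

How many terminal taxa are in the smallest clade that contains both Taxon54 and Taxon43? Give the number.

The MRCA of Taxon54 and Taxon43 is the node subtending ((((Taxon35,Taxon26),Taxon48),(Taxon24,(Taxon43,Taxon9))),(((Taxon38,Taxon54),((Taxon70,Taxon11),(Taxon34,Taxon55))),Taxon15)).
That clade contains 13 terminal taxa: Taxon11, Taxon15, Taxon24, Taxon26, Taxon34, Taxon35, Taxon38, Taxon43, Taxon48, Taxon54, Taxon55, Taxon70, Taxon9.

13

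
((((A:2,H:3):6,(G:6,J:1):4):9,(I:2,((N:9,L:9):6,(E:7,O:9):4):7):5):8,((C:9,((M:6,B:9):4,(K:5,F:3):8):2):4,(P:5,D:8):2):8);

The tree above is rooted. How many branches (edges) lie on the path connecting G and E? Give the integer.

The MRCA of G and E is the node subtending (((A,H),(G,J)),(I,((N,L),(E,O)))).
From G up to that node: 3 branches. From E up to the same node: 4 branches. Total: 3 + 4 = 7.

7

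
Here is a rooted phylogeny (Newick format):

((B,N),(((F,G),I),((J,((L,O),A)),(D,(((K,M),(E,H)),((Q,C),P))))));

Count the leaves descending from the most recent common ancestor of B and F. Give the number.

17

The MRCA of B and F is the root, so the clade is the entire tree.
That clade contains 17 terminal taxa: A, B, C, D, E, F, G, H, I, J, K, L, M, N, O, P, Q.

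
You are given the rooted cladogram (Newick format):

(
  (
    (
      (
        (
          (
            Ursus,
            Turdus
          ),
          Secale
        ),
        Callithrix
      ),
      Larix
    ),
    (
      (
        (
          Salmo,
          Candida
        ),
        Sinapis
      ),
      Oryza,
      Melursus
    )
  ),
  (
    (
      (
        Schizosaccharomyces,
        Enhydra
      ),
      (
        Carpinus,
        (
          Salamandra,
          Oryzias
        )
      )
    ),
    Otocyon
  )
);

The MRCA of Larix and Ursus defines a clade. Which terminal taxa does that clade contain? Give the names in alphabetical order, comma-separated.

Callithrix, Larix, Secale, Turdus, Ursus

Tracing Larix: it sits inside ((((Ursus,Turdus),Secale),Callithrix),Larix).
Tracing Ursus: it sits inside (Ursus,Turdus).
The smallest clade enclosing both is ((((Ursus,Turdus),Secale),Callithrix),Larix); the answer is its 5 terminal taxa in alphabetical order.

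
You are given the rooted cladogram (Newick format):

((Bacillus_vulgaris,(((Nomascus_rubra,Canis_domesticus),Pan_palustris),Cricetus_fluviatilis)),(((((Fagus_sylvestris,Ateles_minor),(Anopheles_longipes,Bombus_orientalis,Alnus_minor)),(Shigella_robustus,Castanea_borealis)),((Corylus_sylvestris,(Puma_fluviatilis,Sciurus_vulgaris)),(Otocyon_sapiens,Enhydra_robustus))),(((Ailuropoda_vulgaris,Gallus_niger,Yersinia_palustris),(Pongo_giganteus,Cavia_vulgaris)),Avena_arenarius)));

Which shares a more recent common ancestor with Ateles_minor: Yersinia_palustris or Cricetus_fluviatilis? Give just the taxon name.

The MRCA of Ateles_minor and Yersinia_palustris subtends (((((Fagus_sylvestris,Ateles_minor),(Anopheles_longipes,Bombus_orientalis,Alnus_minor)),(Shigella_robustus,Castanea_borealis)),((Corylus_sylvestris,(Puma_fluviatilis,Sciurus_vulgaris)),(Otocyon_sapiens,Enhydra_robustus))),(((Ailuropoda_vulgaris,Gallus_niger,Yersinia_palustris),(Pongo_giganteus,Cavia_vulgaris)),Avena_arenarius)) (18 taxa).
The MRCA of Ateles_minor and Cricetus_fluviatilis is the root, subtending the entire tree (23 taxa).
The first is nested inside the second, so Ateles_minor shares a more recent common ancestor with Yersinia_palustris.

Yersinia_palustris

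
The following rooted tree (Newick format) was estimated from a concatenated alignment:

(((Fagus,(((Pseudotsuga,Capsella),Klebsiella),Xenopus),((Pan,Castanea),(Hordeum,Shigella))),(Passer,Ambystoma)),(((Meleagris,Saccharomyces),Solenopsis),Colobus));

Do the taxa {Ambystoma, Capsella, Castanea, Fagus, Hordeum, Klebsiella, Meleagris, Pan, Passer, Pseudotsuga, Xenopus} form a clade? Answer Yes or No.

No

The MRCA of the listed taxa is the root, so the smallest clade containing them is the whole tree.
That clade also contains Colobus, Saccharomyces, Shigella, Solenopsis, which are not in the proposed group, so the group is not monophyletic.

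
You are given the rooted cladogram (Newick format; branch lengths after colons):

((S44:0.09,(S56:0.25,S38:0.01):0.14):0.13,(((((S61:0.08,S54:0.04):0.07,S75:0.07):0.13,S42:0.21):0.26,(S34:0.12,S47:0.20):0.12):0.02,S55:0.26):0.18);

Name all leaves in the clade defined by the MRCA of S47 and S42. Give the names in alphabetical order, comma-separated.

S34, S42, S47, S54, S61, S75

Tracing S47: it sits inside (S34,S47).
Tracing S42: it sits inside (((S61,S54),S75),S42).
The smallest clade enclosing both is ((((S61,S54),S75),S42),(S34,S47)); the answer is its 6 terminal taxa in alphabetical order.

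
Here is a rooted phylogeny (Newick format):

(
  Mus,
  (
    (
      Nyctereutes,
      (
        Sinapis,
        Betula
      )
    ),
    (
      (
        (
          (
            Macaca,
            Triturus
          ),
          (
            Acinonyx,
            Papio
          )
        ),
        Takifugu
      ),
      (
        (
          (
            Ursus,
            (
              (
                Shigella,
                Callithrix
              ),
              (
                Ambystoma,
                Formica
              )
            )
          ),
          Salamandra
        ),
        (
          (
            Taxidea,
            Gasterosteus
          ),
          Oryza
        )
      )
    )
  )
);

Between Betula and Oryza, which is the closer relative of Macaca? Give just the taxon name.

The MRCA of Macaca and Oryza subtends ((((Macaca,Triturus),(Acinonyx,Papio)),Takifugu),(((Ursus,((Shigella,Callithrix),(Ambystoma,Formica))),Salamandra),((Taxidea,Gasterosteus),Oryza))) (14 taxa).
The MRCA of Macaca and Betula subtends ((Nyctereutes,(Sinapis,Betula)),((((Macaca,Triturus),(Acinonyx,Papio)),Takifugu),(((Ursus,((Shigella,Callithrix),(Ambystoma,Formica))),Salamandra),((Taxidea,Gasterosteus),Oryza)))) (17 taxa).
The first is nested inside the second, so Macaca shares a more recent common ancestor with Oryza.

Oryza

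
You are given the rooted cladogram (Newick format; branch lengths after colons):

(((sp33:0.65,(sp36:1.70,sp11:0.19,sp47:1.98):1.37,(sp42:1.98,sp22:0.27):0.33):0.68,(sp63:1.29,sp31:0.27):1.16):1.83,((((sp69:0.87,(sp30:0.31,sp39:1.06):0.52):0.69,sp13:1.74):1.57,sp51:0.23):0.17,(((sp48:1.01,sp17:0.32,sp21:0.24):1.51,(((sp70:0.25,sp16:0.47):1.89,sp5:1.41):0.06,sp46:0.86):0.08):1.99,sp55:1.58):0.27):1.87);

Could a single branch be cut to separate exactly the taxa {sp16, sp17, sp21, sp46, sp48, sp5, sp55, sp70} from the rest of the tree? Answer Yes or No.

Yes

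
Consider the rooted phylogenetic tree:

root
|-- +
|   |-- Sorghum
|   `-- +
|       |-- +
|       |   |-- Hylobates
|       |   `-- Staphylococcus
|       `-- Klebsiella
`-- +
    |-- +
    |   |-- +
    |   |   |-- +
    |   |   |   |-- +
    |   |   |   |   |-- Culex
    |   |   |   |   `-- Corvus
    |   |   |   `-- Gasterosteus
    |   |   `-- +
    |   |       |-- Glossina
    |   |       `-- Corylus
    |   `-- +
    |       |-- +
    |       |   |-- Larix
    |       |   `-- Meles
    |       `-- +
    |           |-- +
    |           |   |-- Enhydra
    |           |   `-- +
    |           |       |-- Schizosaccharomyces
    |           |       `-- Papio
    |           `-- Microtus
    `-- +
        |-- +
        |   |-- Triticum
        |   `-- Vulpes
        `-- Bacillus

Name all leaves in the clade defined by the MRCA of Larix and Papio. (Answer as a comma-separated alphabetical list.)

Tracing Larix: it sits inside (Larix,Meles).
Tracing Papio: it sits inside (Schizosaccharomyces,Papio).
The smallest clade enclosing both is ((Larix,Meles),((Enhydra,(Schizosaccharomyces,Papio)),Microtus)); the answer is its 6 terminal taxa in alphabetical order.

Enhydra, Larix, Meles, Microtus, Papio, Schizosaccharomyces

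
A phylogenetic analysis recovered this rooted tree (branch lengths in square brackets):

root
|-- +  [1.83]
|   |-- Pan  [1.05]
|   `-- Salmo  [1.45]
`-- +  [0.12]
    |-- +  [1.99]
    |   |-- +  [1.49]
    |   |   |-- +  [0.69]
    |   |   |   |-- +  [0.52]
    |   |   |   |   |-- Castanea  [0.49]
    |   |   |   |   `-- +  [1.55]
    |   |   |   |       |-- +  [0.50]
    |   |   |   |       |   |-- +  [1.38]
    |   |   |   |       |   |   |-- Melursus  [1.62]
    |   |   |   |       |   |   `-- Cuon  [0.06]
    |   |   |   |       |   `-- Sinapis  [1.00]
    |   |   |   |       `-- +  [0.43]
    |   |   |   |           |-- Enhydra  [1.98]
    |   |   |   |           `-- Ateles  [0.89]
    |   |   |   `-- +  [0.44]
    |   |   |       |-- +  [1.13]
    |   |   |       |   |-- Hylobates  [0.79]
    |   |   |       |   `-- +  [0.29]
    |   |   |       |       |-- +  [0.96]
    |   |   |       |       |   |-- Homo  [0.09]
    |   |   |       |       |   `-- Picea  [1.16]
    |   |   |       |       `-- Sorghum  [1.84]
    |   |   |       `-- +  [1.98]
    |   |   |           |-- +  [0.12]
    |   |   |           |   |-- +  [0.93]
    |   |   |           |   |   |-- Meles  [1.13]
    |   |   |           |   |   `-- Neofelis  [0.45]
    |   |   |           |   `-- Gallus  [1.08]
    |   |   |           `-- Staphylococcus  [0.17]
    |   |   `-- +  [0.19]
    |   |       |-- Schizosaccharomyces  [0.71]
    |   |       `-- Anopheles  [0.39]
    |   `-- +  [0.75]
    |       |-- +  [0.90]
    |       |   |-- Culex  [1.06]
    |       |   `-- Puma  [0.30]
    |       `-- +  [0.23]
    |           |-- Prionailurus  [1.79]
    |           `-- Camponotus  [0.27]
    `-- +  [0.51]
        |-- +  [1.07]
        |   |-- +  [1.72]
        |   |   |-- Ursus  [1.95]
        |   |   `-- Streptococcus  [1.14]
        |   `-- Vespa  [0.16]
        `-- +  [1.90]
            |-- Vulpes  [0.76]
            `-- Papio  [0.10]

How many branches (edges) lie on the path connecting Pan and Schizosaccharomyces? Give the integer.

7

The MRCA of Pan and Schizosaccharomyces is the root of the tree.
From Pan up to that node: 2 branches. From Schizosaccharomyces up to the same node: 5 branches. Total: 2 + 5 = 7.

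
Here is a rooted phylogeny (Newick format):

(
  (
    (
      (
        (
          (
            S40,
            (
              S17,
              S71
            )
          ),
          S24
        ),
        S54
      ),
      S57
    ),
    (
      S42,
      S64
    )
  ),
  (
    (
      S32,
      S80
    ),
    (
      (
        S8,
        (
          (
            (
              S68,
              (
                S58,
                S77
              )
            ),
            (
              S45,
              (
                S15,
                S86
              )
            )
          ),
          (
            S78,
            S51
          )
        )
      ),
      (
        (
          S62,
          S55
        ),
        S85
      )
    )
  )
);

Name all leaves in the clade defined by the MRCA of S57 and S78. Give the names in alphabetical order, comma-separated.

S15, S17, S24, S32, S40, S42, S45, S51, S54, S55, S57, S58, S62, S64, S68, S71, S77, S78, S8, S80, S85, S86

Tracing S57: it sits inside ((((S40,(S17,S71)),S24),S54),S57).
Tracing S78: it sits inside (S78,S51).
The smallest clade enclosing both is the whole tree (their MRCA is the root), so the answer is all 22 tips in alphabetical order.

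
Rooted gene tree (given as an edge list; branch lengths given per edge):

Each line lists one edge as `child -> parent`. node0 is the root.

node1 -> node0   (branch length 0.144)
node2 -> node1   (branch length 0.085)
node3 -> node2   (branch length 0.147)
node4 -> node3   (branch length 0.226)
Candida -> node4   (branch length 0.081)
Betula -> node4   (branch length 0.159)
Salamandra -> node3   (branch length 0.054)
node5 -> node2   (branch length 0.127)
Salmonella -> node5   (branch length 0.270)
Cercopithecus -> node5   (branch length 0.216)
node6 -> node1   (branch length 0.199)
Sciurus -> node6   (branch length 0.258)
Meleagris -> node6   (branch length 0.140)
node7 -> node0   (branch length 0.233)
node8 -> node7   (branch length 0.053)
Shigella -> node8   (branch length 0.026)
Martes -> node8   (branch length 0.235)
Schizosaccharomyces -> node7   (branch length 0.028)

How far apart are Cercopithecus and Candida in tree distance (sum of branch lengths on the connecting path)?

The path runs Cercopithecus → … → MRCA → … → Candida; the MRCA is the node subtending (((Candida,Betula),Salamandra),(Salmonella,Cercopithecus)).
Branch lengths along that path: 0.216 + 0.127 + 0.147 + 0.226 + 0.081 = 0.797.

0.797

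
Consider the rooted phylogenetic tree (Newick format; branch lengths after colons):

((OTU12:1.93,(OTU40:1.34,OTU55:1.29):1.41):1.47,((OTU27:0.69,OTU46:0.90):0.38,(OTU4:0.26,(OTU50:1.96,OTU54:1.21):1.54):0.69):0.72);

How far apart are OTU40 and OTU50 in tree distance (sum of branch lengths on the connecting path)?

The path runs OTU40 → … → MRCA → … → OTU50; the MRCA is the root of the tree.
Branch lengths along that path: 1.34 + 1.41 + 1.47 + 0.72 + 0.69 + 1.54 + 1.96 = 9.13.

9.13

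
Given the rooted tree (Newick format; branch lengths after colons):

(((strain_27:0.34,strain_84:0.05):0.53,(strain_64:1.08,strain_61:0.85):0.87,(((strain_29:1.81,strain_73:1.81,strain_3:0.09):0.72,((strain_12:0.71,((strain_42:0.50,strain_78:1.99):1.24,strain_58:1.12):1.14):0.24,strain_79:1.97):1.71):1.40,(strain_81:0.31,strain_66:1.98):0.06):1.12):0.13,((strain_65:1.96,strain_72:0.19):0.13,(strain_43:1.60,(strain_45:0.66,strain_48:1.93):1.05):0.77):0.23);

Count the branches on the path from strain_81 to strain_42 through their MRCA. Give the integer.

8

The MRCA of strain_81 and strain_42 is the node subtending (((strain_29,strain_73,strain_3),((strain_12,((strain_42,strain_78),strain_58)),strain_79)),(strain_81,strain_66)).
From strain_81 up to that node: 2 branches. From strain_42 up to the same node: 6 branches. Total: 2 + 6 = 8.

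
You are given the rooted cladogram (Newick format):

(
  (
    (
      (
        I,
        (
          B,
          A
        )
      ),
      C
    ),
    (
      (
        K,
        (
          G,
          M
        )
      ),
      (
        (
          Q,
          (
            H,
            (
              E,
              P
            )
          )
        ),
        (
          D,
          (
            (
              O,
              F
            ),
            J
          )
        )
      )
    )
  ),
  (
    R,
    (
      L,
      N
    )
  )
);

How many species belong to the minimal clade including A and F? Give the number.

15

The MRCA of A and F is the node subtending (((I,(B,A)),C),((K,(G,M)),((Q,(H,(E,P))),(D,((O,F),J))))).
That clade contains 15 terminal taxa: A, B, C, D, E, F, G, H, I, J, K, M, O, P, Q.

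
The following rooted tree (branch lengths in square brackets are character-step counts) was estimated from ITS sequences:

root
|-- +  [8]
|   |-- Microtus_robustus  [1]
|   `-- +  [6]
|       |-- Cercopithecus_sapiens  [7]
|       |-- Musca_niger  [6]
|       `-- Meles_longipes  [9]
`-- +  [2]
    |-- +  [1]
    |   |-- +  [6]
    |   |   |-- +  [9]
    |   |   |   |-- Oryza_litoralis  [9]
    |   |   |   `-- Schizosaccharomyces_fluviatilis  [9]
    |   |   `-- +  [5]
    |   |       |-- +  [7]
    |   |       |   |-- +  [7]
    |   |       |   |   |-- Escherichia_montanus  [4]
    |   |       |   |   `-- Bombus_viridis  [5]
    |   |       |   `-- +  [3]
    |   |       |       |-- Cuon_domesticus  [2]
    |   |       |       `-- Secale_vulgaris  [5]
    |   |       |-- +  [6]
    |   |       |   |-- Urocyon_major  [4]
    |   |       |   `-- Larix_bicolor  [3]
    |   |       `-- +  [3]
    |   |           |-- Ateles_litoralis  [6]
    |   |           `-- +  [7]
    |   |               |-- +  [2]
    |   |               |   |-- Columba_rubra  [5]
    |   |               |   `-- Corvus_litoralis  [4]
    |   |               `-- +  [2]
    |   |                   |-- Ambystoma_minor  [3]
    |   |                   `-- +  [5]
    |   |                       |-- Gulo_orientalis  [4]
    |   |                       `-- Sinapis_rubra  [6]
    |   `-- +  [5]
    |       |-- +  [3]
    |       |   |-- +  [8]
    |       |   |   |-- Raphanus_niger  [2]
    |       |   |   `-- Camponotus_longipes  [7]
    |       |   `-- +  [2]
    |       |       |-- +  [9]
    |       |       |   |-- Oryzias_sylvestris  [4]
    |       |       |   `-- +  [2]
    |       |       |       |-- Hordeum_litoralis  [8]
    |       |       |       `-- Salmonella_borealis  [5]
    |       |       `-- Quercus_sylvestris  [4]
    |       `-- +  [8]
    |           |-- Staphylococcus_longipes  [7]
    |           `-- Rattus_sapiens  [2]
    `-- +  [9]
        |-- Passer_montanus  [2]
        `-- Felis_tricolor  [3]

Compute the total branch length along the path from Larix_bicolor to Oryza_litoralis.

32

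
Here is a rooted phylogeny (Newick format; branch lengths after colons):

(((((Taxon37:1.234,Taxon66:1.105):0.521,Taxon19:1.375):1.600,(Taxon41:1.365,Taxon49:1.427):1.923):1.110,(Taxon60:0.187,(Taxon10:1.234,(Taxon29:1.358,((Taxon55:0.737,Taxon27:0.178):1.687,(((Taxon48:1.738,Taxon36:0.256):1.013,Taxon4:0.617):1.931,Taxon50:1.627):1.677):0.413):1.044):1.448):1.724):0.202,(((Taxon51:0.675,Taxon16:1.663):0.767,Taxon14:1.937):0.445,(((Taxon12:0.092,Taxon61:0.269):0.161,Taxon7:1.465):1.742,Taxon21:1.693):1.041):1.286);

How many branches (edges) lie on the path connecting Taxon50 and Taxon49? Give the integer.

9

The MRCA of Taxon50 and Taxon49 is the node subtending ((((Taxon37,Taxon66),Taxon19),(Taxon41,Taxon49)),(Taxon60,(Taxon10,(Taxon29,((Taxon55,Taxon27),(((Taxon48,Taxon36),Taxon4),Taxon50)))))).
From Taxon50 up to that node: 6 branches. From Taxon49 up to the same node: 3 branches. Total: 6 + 3 = 9.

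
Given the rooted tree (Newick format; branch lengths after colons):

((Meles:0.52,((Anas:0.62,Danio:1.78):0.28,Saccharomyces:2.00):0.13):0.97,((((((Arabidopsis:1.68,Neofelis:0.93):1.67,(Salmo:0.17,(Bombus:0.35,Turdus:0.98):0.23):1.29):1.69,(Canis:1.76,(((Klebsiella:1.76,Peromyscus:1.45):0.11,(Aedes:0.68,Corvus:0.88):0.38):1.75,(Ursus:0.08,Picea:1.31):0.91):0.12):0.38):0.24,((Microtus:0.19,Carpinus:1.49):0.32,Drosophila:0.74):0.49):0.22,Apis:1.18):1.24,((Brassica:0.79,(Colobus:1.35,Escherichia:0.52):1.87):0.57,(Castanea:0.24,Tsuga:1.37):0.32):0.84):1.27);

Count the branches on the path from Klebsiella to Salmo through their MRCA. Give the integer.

The MRCA of Klebsiella and Salmo is the node subtending (((Arabidopsis,Neofelis),(Salmo,(Bombus,Turdus))),(Canis,(((Klebsiella,Peromyscus),(Aedes,Corvus)),(Ursus,Picea)))).
From Klebsiella up to that node: 5 branches. From Salmo up to the same node: 3 branches. Total: 5 + 3 = 8.

8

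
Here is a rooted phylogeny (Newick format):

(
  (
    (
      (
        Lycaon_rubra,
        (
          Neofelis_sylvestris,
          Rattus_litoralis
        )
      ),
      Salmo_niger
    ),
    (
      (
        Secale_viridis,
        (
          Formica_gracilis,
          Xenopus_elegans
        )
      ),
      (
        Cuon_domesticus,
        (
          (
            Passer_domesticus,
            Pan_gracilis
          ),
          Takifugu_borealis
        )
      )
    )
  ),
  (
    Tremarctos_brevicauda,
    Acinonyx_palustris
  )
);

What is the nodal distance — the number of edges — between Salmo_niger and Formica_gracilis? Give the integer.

The MRCA of Salmo_niger and Formica_gracilis is the node subtending (((Lycaon_rubra,(Neofelis_sylvestris,Rattus_litoralis)),Salmo_niger),((Secale_viridis,(Formica_gracilis,Xenopus_elegans)),(Cuon_domesticus,((Passer_domesticus,Pan_gracilis),Takifugu_borealis)))).
From Salmo_niger up to that node: 2 branches. From Formica_gracilis up to the same node: 4 branches. Total: 2 + 4 = 6.

6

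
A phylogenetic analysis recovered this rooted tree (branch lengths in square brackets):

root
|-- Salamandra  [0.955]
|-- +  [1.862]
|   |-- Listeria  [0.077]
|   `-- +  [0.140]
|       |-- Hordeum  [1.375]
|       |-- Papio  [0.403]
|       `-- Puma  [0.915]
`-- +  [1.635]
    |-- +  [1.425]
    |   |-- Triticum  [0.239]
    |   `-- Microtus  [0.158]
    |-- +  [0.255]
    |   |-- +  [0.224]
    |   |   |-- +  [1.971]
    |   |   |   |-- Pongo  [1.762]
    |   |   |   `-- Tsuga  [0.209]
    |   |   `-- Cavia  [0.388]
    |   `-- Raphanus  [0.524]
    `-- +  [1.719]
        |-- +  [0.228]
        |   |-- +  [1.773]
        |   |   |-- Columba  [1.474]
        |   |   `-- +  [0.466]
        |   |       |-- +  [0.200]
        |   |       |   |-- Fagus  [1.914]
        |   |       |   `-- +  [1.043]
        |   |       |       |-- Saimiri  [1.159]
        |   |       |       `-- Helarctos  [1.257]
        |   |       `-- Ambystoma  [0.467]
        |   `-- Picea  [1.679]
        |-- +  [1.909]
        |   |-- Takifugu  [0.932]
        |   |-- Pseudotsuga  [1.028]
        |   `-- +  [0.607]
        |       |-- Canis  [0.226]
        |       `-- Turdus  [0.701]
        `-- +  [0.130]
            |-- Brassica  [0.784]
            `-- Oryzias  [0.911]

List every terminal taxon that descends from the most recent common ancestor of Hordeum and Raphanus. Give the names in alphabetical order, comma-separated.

Tracing Hordeum: it sits inside (Hordeum,Papio,Puma).
Tracing Raphanus: it sits inside (((Pongo,Tsuga),Cavia),Raphanus).
The smallest clade enclosing both is the whole tree (their MRCA is the root), so the answer is all 23 tips in alphabetical order.

Ambystoma, Brassica, Canis, Cavia, Columba, Fagus, Helarctos, Hordeum, Listeria, Microtus, Oryzias, Papio, Picea, Pongo, Pseudotsuga, Puma, Raphanus, Saimiri, Salamandra, Takifugu, Triticum, Tsuga, Turdus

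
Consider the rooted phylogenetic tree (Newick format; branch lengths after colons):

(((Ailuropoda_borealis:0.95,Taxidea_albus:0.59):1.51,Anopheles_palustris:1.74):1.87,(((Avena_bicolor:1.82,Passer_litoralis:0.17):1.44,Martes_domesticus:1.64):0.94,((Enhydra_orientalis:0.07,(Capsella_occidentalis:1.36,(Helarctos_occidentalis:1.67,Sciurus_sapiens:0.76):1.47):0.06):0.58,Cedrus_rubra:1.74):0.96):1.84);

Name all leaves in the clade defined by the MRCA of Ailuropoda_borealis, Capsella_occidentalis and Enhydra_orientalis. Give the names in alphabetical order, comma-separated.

Tracing Ailuropoda_borealis: it sits inside (Ailuropoda_borealis,Taxidea_albus).
Tracing Capsella_occidentalis: it sits inside (Capsella_occidentalis,(Helarctos_occidentalis,Sciurus_sapiens)).
Tracing Enhydra_orientalis: it sits inside (Enhydra_orientalis,(Capsella_occidentalis,(Helarctos_occidentalis,Sciurus_sapiens))).
The smallest clade enclosing all 3 is the whole tree (their MRCA is the root), so the answer is all 11 tips in alphabetical order.

Ailuropoda_borealis, Anopheles_palustris, Avena_bicolor, Capsella_occidentalis, Cedrus_rubra, Enhydra_orientalis, Helarctos_occidentalis, Martes_domesticus, Passer_litoralis, Sciurus_sapiens, Taxidea_albus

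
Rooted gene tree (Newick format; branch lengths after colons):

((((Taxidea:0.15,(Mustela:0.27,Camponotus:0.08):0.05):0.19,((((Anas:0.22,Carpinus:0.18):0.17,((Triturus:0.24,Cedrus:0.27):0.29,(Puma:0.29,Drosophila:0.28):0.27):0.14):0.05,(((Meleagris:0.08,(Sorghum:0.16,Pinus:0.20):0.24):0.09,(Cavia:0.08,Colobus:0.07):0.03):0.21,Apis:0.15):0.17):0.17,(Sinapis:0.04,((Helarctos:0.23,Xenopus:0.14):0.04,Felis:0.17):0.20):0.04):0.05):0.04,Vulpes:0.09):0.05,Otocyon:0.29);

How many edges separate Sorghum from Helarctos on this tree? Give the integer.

The MRCA of Sorghum and Helarctos is the node subtending ((((Anas,Carpinus),((Triturus,Cedrus),(Puma,Drosophila))),(((Meleagris,(Sorghum,Pinus)),(Cavia,Colobus)),Apis)),(Sinapis,((Helarctos,Xenopus),Felis))).
From Sorghum up to that node: 6 branches. From Helarctos up to the same node: 4 branches. Total: 6 + 4 = 10.

10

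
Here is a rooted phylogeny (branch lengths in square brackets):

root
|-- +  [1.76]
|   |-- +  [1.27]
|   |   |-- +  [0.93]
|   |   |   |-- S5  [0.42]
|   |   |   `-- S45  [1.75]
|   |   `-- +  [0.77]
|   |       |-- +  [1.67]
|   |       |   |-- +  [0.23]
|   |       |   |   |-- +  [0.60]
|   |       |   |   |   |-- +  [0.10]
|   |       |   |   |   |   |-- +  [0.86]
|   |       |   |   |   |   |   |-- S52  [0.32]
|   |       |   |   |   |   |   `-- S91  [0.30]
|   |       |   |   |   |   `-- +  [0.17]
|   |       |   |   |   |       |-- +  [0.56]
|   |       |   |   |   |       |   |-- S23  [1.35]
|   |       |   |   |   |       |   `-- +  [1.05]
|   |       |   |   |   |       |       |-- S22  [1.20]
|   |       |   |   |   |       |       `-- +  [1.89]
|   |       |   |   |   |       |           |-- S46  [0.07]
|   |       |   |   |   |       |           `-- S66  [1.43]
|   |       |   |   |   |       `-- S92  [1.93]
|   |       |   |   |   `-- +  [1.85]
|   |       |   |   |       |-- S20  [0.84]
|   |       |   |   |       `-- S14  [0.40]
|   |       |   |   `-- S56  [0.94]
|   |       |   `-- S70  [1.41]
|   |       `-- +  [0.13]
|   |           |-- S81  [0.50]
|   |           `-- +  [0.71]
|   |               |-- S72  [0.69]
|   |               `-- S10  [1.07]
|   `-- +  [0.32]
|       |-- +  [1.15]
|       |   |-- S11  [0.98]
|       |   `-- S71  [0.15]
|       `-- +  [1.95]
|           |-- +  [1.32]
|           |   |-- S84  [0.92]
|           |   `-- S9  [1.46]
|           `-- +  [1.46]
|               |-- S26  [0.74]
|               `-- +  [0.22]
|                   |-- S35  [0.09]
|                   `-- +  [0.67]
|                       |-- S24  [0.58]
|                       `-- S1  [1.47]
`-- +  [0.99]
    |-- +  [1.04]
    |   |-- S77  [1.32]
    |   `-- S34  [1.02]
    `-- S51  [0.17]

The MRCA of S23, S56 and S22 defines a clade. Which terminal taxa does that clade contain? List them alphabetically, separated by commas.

S14, S20, S22, S23, S46, S52, S56, S66, S91, S92

Tracing S23: it sits inside (S23,(S22,(S46,S66))).
Tracing S56: it sits inside ((((S52,S91),((S23,(S22,(S46,S66))),S92)),(S20,S14)),S56).
Tracing S22: it sits inside (S22,(S46,S66)).
The smallest clade enclosing all 3 is ((((S52,S91),((S23,(S22,(S46,S66))),S92)),(S20,S14)),S56); the answer is its 10 terminal taxa in alphabetical order.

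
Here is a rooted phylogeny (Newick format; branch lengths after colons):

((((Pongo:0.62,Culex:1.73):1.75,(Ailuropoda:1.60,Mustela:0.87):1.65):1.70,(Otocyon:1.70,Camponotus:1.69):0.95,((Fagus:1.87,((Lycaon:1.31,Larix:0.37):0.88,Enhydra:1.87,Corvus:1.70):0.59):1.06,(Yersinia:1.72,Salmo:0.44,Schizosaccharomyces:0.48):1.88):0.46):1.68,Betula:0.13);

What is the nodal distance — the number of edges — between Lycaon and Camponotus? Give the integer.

The MRCA of Lycaon and Camponotus is the node subtending (((Pongo,Culex),(Ailuropoda,Mustela)),(Otocyon,Camponotus),((Fagus,((Lycaon,Larix),Enhydra,Corvus)),(Yersinia,Salmo,Schizosaccharomyces))).
From Lycaon up to that node: 5 branches. From Camponotus up to the same node: 2 branches. Total: 5 + 2 = 7.

7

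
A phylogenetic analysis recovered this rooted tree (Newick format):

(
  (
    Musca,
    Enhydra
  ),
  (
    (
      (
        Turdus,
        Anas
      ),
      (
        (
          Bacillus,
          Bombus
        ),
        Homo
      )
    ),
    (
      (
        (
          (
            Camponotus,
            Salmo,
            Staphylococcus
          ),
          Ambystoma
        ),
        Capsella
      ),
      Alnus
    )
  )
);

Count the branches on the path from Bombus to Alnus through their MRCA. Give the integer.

6

The MRCA of Bombus and Alnus is the node subtending (((Turdus,Anas),((Bacillus,Bombus),Homo)),((((Camponotus,Salmo,Staphylococcus),Ambystoma),Capsella),Alnus)).
From Bombus up to that node: 4 branches. From Alnus up to the same node: 2 branches. Total: 4 + 2 = 6.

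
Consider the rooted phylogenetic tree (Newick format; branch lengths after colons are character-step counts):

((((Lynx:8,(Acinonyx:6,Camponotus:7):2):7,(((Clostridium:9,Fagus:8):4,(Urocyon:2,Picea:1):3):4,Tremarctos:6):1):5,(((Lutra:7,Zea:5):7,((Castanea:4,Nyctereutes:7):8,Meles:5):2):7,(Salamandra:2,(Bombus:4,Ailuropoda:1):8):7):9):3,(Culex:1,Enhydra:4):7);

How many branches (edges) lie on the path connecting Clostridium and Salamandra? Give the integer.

8

The MRCA of Clostridium and Salamandra is the node subtending (((Lynx,(Acinonyx,Camponotus)),(((Clostridium,Fagus),(Urocyon,Picea)),Tremarctos)),(((Lutra,Zea),((Castanea,Nyctereutes),Meles)),(Salamandra,(Bombus,Ailuropoda)))).
From Clostridium up to that node: 5 branches. From Salamandra up to the same node: 3 branches. Total: 5 + 3 = 8.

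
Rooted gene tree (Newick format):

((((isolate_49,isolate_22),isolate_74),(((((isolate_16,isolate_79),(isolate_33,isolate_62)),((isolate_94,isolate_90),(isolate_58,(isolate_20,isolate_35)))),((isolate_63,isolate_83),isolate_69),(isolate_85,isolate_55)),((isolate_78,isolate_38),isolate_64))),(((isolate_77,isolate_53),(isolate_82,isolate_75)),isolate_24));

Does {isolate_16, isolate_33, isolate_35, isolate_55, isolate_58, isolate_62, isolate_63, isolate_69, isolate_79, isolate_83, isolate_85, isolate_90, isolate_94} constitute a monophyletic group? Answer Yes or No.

The MRCA of the listed taxa subtends ((((isolate_16,isolate_79),(isolate_33,isolate_62)),((isolate_94,isolate_90),(isolate_58,(isolate_20,isolate_35)))),((isolate_63,isolate_83),isolate_69),(isolate_85,isolate_55)).
That clade also contains isolate_20, which is not in the proposed group, so the group is not monophyletic.

No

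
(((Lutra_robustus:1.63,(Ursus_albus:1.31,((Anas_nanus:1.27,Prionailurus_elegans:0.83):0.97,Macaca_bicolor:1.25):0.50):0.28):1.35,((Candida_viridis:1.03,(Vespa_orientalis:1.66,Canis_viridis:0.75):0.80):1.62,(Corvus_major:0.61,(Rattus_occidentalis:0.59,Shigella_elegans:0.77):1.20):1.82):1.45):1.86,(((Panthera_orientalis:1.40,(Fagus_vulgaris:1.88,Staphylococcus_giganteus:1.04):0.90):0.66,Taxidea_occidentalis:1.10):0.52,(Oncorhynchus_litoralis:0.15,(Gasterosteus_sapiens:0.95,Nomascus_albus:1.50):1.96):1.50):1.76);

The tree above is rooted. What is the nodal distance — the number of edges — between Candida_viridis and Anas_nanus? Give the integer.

8

The MRCA of Candida_viridis and Anas_nanus is the node subtending ((Lutra_robustus,(Ursus_albus,((Anas_nanus,Prionailurus_elegans),Macaca_bicolor))),((Candida_viridis,(Vespa_orientalis,Canis_viridis)),(Corvus_major,(Rattus_occidentalis,Shigella_elegans)))).
From Candida_viridis up to that node: 3 branches. From Anas_nanus up to the same node: 5 branches. Total: 3 + 5 = 8.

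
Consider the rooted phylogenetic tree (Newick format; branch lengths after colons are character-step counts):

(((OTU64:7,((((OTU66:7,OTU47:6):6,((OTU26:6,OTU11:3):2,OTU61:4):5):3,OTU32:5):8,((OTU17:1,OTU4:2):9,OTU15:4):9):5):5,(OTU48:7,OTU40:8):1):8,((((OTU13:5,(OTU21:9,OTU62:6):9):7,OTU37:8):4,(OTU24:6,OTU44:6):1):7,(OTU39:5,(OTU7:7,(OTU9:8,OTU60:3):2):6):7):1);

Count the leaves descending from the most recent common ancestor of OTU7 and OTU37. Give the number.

The MRCA of OTU7 and OTU37 is the node subtending ((((OTU13,(OTU21,OTU62)),OTU37),(OTU24,OTU44)),(OTU39,(OTU7,(OTU9,OTU60)))).
That clade contains 10 terminal taxa: OTU13, OTU21, OTU24, OTU37, OTU39, OTU44, OTU60, OTU62, OTU7, OTU9.

10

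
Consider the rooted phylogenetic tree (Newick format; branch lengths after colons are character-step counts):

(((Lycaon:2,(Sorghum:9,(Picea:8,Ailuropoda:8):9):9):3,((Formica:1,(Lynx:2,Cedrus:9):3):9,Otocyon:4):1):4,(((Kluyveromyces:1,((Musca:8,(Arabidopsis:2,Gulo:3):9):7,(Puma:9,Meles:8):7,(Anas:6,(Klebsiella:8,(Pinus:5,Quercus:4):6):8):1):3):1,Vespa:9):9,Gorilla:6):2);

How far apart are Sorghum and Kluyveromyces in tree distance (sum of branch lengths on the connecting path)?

38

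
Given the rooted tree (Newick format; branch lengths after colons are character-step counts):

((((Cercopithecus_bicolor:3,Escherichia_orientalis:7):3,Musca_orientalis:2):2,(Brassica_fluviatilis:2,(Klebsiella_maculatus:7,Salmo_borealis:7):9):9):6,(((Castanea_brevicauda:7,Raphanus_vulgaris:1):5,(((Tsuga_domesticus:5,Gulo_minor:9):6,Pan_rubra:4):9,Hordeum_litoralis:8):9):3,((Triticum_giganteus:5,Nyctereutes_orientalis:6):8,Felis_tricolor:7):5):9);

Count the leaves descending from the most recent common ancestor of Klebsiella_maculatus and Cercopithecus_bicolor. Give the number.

The MRCA of Klebsiella_maculatus and Cercopithecus_bicolor is the node subtending (((Cercopithecus_bicolor,Escherichia_orientalis),Musca_orientalis),(Brassica_fluviatilis,(Klebsiella_maculatus,Salmo_borealis))).
That clade contains 6 terminal taxa: Brassica_fluviatilis, Cercopithecus_bicolor, Escherichia_orientalis, Klebsiella_maculatus, Musca_orientalis, Salmo_borealis.

6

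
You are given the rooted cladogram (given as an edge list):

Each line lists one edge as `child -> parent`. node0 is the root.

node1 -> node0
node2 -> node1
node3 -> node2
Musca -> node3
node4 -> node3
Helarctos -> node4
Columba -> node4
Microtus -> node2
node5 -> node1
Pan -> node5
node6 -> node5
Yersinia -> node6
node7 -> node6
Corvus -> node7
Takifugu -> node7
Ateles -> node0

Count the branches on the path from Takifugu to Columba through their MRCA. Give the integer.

The MRCA of Takifugu and Columba is the node subtending (((Musca,(Helarctos,Columba)),Microtus),(Pan,(Yersinia,(Corvus,Takifugu)))).
From Takifugu up to that node: 4 branches. From Columba up to the same node: 4 branches. Total: 4 + 4 = 8.

8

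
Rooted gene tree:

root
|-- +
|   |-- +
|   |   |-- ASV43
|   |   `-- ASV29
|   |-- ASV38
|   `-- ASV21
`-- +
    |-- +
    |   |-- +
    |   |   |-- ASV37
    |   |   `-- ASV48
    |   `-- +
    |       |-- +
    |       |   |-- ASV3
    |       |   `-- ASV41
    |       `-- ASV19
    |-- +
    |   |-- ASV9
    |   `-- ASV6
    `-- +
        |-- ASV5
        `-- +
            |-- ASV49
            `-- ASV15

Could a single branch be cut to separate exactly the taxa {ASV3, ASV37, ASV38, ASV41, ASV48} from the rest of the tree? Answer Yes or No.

No

The MRCA of the listed taxa is the root, so the smallest clade containing them is the whole tree.
That clade also contains ASV15, ASV19, ASV21, ASV29, ASV43, ASV49, ASV5, ASV6, ASV9, which are not in the proposed group, so the group is not monophyletic.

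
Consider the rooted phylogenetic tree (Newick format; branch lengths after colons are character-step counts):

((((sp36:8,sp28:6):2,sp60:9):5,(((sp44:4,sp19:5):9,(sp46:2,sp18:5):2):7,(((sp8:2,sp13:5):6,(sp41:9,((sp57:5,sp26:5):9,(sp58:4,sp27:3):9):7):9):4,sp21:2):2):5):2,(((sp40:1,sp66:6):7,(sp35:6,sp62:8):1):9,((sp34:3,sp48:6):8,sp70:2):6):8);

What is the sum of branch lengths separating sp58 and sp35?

The path runs sp58 → … → MRCA → … → sp35; the MRCA is the root of the tree.
Branch lengths along that path: 4 + 9 + 7 + 9 + 4 + 2 + 5 + 2 + 8 + 9 + 1 + 6 = 66.

66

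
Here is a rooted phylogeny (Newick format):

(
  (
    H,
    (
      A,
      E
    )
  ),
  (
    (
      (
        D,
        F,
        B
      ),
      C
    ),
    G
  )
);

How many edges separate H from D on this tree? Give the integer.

The MRCA of H and D is the root of the tree.
From H up to that node: 2 branches. From D up to the same node: 4 branches. Total: 2 + 4 = 6.

6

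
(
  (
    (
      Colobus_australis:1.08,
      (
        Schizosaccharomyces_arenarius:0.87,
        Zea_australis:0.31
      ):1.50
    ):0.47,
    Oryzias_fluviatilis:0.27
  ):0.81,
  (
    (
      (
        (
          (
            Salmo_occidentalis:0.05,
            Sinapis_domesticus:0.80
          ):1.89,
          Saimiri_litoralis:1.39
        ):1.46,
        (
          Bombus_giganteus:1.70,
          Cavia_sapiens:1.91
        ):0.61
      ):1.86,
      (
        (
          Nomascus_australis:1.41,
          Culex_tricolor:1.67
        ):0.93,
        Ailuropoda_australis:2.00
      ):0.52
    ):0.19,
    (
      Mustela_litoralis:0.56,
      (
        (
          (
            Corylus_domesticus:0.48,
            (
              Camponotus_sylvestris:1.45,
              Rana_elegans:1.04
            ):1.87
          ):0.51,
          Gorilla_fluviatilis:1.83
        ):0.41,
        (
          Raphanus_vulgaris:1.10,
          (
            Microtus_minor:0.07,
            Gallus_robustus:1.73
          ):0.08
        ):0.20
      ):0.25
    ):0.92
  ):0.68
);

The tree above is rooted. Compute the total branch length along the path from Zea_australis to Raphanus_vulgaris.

The path runs Zea_australis → … → MRCA → … → Raphanus_vulgaris; the MRCA is the root of the tree.
Branch lengths along that path: 0.31 + 1.50 + 0.47 + 0.81 + 0.68 + 0.92 + 0.25 + 0.20 + 1.10 = 6.24.

6.24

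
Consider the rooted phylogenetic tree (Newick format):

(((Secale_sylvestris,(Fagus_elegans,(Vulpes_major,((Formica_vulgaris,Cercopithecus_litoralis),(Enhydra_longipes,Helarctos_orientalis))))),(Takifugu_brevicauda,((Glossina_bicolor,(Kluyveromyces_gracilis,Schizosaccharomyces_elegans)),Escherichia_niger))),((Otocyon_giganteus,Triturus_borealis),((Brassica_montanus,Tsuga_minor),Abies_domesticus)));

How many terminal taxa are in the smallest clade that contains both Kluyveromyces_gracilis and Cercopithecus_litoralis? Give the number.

12

The MRCA of Kluyveromyces_gracilis and Cercopithecus_litoralis is the node subtending ((Secale_sylvestris,(Fagus_elegans,(Vulpes_major,((Formica_vulgaris,Cercopithecus_litoralis),(Enhydra_longipes,Helarctos_orientalis))))),(Takifugu_brevicauda,((Glossina_bicolor,(Kluyveromyces_gracilis,Schizosaccharomyces_elegans)),Escherichia_niger))).
That clade contains 12 terminal taxa: Cercopithecus_litoralis, Enhydra_longipes, Escherichia_niger, Fagus_elegans, Formica_vulgaris, Glossina_bicolor, Helarctos_orientalis, Kluyveromyces_gracilis, Schizosaccharomyces_elegans, Secale_sylvestris, Takifugu_brevicauda, Vulpes_major.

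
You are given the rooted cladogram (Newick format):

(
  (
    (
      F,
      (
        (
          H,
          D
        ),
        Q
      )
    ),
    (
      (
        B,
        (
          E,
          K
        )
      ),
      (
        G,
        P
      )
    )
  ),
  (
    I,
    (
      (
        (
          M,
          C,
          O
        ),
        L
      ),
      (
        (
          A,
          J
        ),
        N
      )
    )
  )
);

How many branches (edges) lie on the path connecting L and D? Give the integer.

9

The MRCA of L and D is the root of the tree.
From L up to that node: 4 branches. From D up to the same node: 5 branches. Total: 4 + 5 = 9.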